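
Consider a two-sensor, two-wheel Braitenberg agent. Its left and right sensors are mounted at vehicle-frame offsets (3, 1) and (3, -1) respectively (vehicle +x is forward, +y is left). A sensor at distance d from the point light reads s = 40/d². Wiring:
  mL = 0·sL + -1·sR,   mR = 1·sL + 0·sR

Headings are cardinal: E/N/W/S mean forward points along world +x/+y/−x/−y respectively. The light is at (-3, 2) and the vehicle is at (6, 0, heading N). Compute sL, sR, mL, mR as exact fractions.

8/13 40/101 -40/101 8/13

left sensor world pos  = (5, 3); dL² = 65
right sensor world pos = (7, 3); dR² = 101
sL = 40/65 = 8/13
sR = 40/101 = 40/101
mL = 0·sL + -1·sR = -40/101
mR = 1·sL + 0·sR = 8/13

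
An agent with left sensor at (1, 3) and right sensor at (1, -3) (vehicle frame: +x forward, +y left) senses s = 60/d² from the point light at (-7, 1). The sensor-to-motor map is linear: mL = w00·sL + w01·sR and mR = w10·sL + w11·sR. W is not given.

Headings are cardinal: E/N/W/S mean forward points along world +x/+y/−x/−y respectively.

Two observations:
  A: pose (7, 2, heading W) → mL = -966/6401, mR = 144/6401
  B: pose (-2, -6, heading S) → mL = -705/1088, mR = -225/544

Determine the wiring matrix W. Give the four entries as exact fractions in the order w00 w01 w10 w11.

obs A: pose=(7,2,W) → sL=60/173, sR=12/37, mL=-966/6401, mR=144/6401
obs B: pose=(-2,-6,S) → sL=15/32, sR=15/17, mL=-705/1088, mR=-225/544
sensor matrix S = [[60/173, 12/37], [15/32, 15/17]]; det S = 134055/870536
solve [mL_A; mL_B] = S·[w00; w01] and [mR_A; mR_B] = S·[w10; w11]:
  w00 = 1/2, w01 = -1, w10 = 1, w11 = -1

1/2 -1 1 -1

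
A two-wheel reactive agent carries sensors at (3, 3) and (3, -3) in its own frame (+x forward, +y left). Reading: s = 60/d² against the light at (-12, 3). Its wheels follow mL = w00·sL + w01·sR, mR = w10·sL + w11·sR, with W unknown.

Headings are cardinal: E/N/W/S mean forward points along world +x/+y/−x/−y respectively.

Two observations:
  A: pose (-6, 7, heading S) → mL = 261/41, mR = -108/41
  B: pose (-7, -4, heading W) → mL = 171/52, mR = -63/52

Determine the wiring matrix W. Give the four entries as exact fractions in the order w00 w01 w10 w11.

1/2 1 1/2 -1/2

obs A: pose=(-6,7,S) → sL=30/41, sR=6, mL=261/41, mR=-108/41
obs B: pose=(-7,-4,W) → sL=15/26, sR=3, mL=171/52, mR=-63/52
sensor matrix S = [[30/41, 6], [15/26, 3]]; det S = -675/533
solve [mL_A; mL_B] = S·[w00; w01] and [mR_A; mR_B] = S·[w10; w11]:
  w00 = 1/2, w01 = 1, w10 = 1/2, w11 = -1/2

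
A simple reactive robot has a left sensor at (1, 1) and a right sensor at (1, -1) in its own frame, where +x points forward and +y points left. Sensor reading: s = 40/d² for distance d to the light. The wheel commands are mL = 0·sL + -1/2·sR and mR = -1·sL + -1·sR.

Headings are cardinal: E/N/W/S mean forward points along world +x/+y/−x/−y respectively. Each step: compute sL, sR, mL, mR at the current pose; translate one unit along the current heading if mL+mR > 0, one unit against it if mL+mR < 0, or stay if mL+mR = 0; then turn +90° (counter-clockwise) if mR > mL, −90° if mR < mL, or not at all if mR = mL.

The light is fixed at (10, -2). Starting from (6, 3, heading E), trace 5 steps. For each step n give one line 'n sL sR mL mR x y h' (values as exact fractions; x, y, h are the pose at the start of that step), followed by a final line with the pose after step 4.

0 8/9 8/5 -4/5 -112/45 6 3 E
1 5/4 10/13 -5/13 -105/52 5 3 S
2 40/61 8/17 -4/17 -1168/1037 5 4 W
3 20/37 20/29 -10/29 -1320/1073 6 4 N
4 8/9 8/5 -4/5 -112/45 6 3 E
final 5 3 S

n=0: pose=(6,3,E); sL=8/9, sR=8/5; mL=-4/5, mR=-112/45; mL+mR=-148/45 → advance -1; mR−mL=-76/45 → turn -1·90°
n=1: pose=(5,3,S); sL=5/4, sR=10/13; mL=-5/13, mR=-105/52; mL+mR=-125/52 → advance -1; mR−mL=-85/52 → turn -1·90°
n=2: pose=(5,4,W); sL=40/61, sR=8/17; mL=-4/17, mR=-1168/1037; mL+mR=-1412/1037 → advance -1; mR−mL=-924/1037 → turn -1·90°
n=3: pose=(6,4,N); sL=20/37, sR=20/29; mL=-10/29, mR=-1320/1073; mL+mR=-1690/1073 → advance -1; mR−mL=-950/1073 → turn -1·90°
n=4: pose=(6,3,E); sL=8/9, sR=8/5; mL=-4/5, mR=-112/45; mL+mR=-148/45 → advance -1; mR−mL=-76/45 → turn -1·90°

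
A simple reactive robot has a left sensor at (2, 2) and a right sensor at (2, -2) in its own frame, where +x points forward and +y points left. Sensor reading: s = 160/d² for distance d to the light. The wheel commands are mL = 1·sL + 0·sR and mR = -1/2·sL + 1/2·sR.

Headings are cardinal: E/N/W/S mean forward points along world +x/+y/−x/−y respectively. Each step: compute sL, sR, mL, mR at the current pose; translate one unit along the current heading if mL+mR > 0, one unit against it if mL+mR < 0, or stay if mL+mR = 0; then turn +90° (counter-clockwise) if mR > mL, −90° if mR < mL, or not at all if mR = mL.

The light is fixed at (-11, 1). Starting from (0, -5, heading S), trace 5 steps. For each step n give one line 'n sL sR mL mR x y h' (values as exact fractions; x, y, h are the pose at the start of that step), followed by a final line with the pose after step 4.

n=0: pose=(0,-5,S); sL=160/233, sR=32/29; mL=160/233, mR=1408/6757; mL+mR=6048/6757 → advance +1; mR−mL=-3232/6757 → turn -1·90°
n=1: pose=(0,-6,W); sL=80/81, sR=80/53; mL=80/81, mR=1120/4293; mL+mR=5360/4293 → advance +1; mR−mL=-1040/1431 → turn -1·90°
n=2: pose=(-1,-6,N); sL=160/89, sR=160/169; mL=160/89, mR=-6400/15041; mL+mR=20640/15041 → advance +1; mR−mL=-33440/15041 → turn -1·90°
n=3: pose=(-1,-5,E); sL=1, sR=10/13; mL=1, mR=-3/26; mL+mR=23/26 → advance +1; mR−mL=-29/26 → turn -1·90°
n=4: pose=(0,-5,S); sL=160/233, sR=32/29; mL=160/233, mR=1408/6757; mL+mR=6048/6757 → advance +1; mR−mL=-3232/6757 → turn -1·90°

0 160/233 32/29 160/233 1408/6757 0 -5 S
1 80/81 80/53 80/81 1120/4293 0 -6 W
2 160/89 160/169 160/89 -6400/15041 -1 -6 N
3 1 10/13 1 -3/26 -1 -5 E
4 160/233 32/29 160/233 1408/6757 0 -5 S
final 0 -6 W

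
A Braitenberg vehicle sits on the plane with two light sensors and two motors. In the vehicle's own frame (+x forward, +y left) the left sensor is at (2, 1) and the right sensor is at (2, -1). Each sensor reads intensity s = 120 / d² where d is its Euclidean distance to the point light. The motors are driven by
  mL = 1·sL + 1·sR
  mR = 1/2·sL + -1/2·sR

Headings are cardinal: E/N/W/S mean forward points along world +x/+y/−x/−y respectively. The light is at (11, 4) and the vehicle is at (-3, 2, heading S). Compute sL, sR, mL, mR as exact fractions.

24/37 120/241 10224/8917 672/8917

left sensor world pos  = (-2, 0); dL² = 185
right sensor world pos = (-4, 0); dR² = 241
sL = 120/185 = 24/37
sR = 120/241 = 120/241
mL = 1·sL + 1·sR = 10224/8917
mR = 1/2·sL + -1/2·sR = 672/8917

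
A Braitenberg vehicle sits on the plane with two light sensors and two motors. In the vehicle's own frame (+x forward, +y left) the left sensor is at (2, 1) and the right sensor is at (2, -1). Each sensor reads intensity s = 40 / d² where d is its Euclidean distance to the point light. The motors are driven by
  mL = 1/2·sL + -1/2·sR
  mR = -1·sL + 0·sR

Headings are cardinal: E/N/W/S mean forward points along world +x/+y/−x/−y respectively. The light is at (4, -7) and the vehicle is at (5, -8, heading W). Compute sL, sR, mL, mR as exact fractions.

8 40 -16 -8

left sensor world pos  = (3, -9); dL² = 5
right sensor world pos = (3, -7); dR² = 1
sL = 40/5 = 8
sR = 40/1 = 40
mL = 1/2·sL + -1/2·sR = -16
mR = -1·sL + 0·sR = -8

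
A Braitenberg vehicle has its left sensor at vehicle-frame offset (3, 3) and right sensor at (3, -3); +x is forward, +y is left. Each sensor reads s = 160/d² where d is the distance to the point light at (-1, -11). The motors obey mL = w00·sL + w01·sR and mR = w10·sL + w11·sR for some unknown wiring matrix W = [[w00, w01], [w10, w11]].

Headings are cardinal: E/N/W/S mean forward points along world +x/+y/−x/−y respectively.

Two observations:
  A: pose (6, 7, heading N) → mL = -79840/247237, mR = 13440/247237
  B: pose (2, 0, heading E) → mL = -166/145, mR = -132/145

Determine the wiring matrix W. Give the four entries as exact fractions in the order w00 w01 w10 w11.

obs A: pose=(6,7,N) → sL=160/457, sR=160/541, mL=-79840/247237, mR=13440/247237
obs B: pose=(2,0,E) → sL=20/29, sR=8/5, mL=-166/145, mR=-132/145
sensor matrix S = [[160/457, 160/541], [20/29, 8/5]]; det S = 2553984/7169873
solve [mL_A; mL_B] = S·[w00; w01] and [mR_A; mR_B] = S·[w10; w11]:
  w00 = -1/2, w01 = -1/2, w10 = 1, w11 = -1

-1/2 -1/2 1 -1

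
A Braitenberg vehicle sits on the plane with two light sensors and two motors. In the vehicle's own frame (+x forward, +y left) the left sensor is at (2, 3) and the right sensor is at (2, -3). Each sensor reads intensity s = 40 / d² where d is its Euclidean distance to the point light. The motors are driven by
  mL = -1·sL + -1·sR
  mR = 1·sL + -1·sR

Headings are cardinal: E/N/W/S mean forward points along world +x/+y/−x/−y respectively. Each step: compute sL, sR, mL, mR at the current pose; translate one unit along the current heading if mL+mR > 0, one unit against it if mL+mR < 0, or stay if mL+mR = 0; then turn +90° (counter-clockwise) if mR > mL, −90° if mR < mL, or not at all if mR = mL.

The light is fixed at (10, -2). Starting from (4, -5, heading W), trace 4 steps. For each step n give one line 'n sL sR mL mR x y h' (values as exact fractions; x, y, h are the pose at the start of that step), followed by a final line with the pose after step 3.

n=0: pose=(4,-5,W); sL=2/5, sR=5/8; mL=-41/40, mR=-9/40; mL+mR=-5/4 → advance -1; mR−mL=4/5 → turn +1·90°
n=1: pose=(5,-5,S); sL=40/29, sR=40/89; mL=-4720/2581, mR=2400/2581; mL+mR=-80/89 → advance -1; mR−mL=80/29 → turn +1·90°
n=2: pose=(5,-4,E); sL=4, sR=20/17; mL=-88/17, mR=48/17; mL+mR=-40/17 → advance -1; mR−mL=8 → turn +1·90°
n=3: pose=(4,-4,N); sL=40/81, sR=40/9; mL=-400/81, mR=-320/81; mL+mR=-80/9 → advance -1; mR−mL=80/81 → turn +1·90°

0 2/5 5/8 -41/40 -9/40 4 -5 W
1 40/29 40/89 -4720/2581 2400/2581 5 -5 S
2 4 20/17 -88/17 48/17 5 -4 E
3 40/81 40/9 -400/81 -320/81 4 -4 N
final 4 -5 W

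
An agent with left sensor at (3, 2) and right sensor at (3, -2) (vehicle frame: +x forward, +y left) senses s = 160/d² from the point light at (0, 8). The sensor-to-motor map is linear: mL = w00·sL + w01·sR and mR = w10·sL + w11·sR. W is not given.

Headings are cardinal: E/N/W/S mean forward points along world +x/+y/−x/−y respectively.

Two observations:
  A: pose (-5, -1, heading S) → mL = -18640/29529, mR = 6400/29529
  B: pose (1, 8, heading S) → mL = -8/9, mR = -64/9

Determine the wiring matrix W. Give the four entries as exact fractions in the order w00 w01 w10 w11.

obs A: pose=(-5,-1,S) → sL=160/153, sR=160/193, mL=-18640/29529, mR=6400/29529
obs B: pose=(1,8,S) → sL=80/9, sR=16, mL=-8/9, mR=-64/9
sensor matrix S = [[160/153, 160/193], [80/9, 16]]; det S = 30720/3281
solve [mL_A; mL_B] = S·[w00; w01] and [mR_A; mR_B] = S·[w10; w11]:
  w00 = -1, w01 = 1/2, w10 = 1, w11 = -1

-1 1/2 1 -1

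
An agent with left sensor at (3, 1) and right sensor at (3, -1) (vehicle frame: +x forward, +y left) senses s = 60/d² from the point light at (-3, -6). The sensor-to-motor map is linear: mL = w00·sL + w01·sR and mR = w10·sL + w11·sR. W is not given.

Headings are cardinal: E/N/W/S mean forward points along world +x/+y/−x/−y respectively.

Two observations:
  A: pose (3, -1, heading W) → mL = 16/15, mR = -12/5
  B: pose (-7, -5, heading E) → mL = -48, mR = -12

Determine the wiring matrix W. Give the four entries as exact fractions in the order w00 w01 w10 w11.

1 -1 -1 0

obs A: pose=(3,-1,W) → sL=12/5, sR=4/3, mL=16/15, mR=-12/5
obs B: pose=(-7,-5,E) → sL=12, sR=60, mL=-48, mR=-12
sensor matrix S = [[12/5, 4/3], [12, 60]]; det S = 128
solve [mL_A; mL_B] = S·[w00; w01] and [mR_A; mR_B] = S·[w10; w11]:
  w00 = 1, w01 = -1, w10 = -1, w11 = 0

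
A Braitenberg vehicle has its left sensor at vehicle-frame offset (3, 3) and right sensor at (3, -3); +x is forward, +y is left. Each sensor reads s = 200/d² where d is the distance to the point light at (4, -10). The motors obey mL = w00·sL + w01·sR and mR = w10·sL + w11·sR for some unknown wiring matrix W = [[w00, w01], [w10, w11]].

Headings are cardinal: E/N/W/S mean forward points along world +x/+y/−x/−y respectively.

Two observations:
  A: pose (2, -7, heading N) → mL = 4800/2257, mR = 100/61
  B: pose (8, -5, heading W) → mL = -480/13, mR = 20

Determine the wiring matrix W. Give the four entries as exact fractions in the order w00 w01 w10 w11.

obs A: pose=(2,-7,N) → sL=200/61, sR=200/37, mL=4800/2257, mR=100/61
obs B: pose=(8,-5,W) → sL=40, sR=40/13, mL=-480/13, mR=20
sensor matrix S = [[200/61, 200/37], [40, 40/13]]; det S = -6048000/29341
solve [mL_A; mL_B] = S·[w00; w01] and [mR_A; mR_B] = S·[w10; w11]:
  w00 = -1, w01 = 1, w10 = 1/2, w11 = 0

-1 1 1/2 0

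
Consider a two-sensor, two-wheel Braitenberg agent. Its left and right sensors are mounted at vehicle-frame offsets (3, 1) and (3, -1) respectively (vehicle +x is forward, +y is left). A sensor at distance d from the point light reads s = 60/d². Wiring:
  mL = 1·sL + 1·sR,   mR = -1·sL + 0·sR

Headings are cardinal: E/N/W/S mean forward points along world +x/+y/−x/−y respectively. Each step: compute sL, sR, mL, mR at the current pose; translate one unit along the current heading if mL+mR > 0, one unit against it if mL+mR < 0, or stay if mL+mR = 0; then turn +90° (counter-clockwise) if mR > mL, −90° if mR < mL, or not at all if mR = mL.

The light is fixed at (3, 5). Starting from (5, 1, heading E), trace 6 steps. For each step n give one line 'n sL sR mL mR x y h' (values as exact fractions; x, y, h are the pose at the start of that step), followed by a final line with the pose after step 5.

0 30/17 6/5 252/85 -30/17 5 1 E
1 12/13 60/53 1416/689 -12/13 6 1 S
2 5/3 15/4 65/12 -5/3 6 0 W
3 12 60/13 216/13 -12 5 0 N
4 30/17 6/5 252/85 -30/17 5 1 E
5 12/13 60/53 1416/689 -12/13 6 1 S
final 6 0 W

n=0: pose=(5,1,E); sL=30/17, sR=6/5; mL=252/85, mR=-30/17; mL+mR=6/5 → advance +1; mR−mL=-402/85 → turn -1·90°
n=1: pose=(6,1,S); sL=12/13, sR=60/53; mL=1416/689, mR=-12/13; mL+mR=60/53 → advance +1; mR−mL=-2052/689 → turn -1·90°
n=2: pose=(6,0,W); sL=5/3, sR=15/4; mL=65/12, mR=-5/3; mL+mR=15/4 → advance +1; mR−mL=-85/12 → turn -1·90°
n=3: pose=(5,0,N); sL=12, sR=60/13; mL=216/13, mR=-12; mL+mR=60/13 → advance +1; mR−mL=-372/13 → turn -1·90°
n=4: pose=(5,1,E); sL=30/17, sR=6/5; mL=252/85, mR=-30/17; mL+mR=6/5 → advance +1; mR−mL=-402/85 → turn -1·90°
n=5: pose=(6,1,S); sL=12/13, sR=60/53; mL=1416/689, mR=-12/13; mL+mR=60/53 → advance +1; mR−mL=-2052/689 → turn -1·90°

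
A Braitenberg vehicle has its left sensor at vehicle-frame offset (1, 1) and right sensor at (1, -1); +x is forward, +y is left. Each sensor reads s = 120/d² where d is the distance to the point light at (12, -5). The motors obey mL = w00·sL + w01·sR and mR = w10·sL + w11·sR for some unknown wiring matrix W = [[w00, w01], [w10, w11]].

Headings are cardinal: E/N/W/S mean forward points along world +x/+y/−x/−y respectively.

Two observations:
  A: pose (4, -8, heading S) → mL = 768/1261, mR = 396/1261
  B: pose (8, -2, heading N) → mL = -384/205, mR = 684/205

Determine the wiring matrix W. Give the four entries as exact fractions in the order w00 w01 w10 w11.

obs A: pose=(4,-8,S) → sL=24/13, sR=120/97, mL=768/1261, mR=396/1261
obs B: pose=(8,-2,N) → sL=120/41, sR=24/5, mL=-384/205, mR=684/205
sensor matrix S = [[24/13, 120/97], [120/41, 24/5]]; det S = 1354752/258505
solve [mL_A; mL_B] = S·[w00; w01] and [mR_A; mR_B] = S·[w10; w11]:
  w00 = 1, w01 = -1, w10 = -1/2, w11 = 1

1 -1 -1/2 1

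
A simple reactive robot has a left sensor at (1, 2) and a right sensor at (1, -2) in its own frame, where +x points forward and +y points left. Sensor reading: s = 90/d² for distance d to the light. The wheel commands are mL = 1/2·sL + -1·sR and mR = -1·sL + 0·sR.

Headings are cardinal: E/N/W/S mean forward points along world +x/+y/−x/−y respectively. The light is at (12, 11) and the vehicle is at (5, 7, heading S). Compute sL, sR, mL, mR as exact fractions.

left sensor world pos  = (7, 6); dL² = 50
right sensor world pos = (3, 6); dR² = 106
sL = 90/50 = 9/5
sR = 90/106 = 45/53
mL = 1/2·sL + -1·sR = 27/530
mR = -1·sL + 0·sR = -9/5

9/5 45/53 27/530 -9/5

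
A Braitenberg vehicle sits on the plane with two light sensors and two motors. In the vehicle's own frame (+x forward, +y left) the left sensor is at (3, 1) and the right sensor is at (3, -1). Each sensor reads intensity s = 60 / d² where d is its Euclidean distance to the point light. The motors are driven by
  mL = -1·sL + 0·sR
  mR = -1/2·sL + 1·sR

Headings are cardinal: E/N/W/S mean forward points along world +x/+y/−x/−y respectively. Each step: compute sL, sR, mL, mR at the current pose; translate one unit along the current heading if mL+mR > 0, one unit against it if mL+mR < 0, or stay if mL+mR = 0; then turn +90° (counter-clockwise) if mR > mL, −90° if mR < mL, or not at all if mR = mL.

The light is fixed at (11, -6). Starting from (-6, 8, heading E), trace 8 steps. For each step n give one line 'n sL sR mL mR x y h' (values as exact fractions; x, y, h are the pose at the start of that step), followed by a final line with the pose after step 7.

0 60/421 12/73 -60/421 2862/30733 -6 8 E
1 6/65 30/289 -6/65 1083/18785 -7 8 N
2 4/39 60/637 -4/39 82/1911 -7 7 W
3 15/89 15/106 -15/89 270/4717 -6 7 S
4 60/421 12/73 -60/421 2862/30733 -6 8 E
5 6/65 30/289 -6/65 1083/18785 -7 8 N
6 4/39 60/637 -4/39 82/1911 -7 7 W
7 15/89 15/106 -15/89 270/4717 -6 7 S
final -6 8 E

n=0: pose=(-6,8,E); sL=60/421, sR=12/73; mL=-60/421, mR=2862/30733; mL+mR=-1518/30733 → advance -1; mR−mL=7242/30733 → turn +1·90°
n=1: pose=(-7,8,N); sL=6/65, sR=30/289; mL=-6/65, mR=1083/18785; mL+mR=-651/18785 → advance -1; mR−mL=2817/18785 → turn +1·90°
n=2: pose=(-7,7,W); sL=4/39, sR=60/637; mL=-4/39, mR=82/1911; mL+mR=-38/637 → advance -1; mR−mL=278/1911 → turn +1·90°
n=3: pose=(-6,7,S); sL=15/89, sR=15/106; mL=-15/89, mR=270/4717; mL+mR=-525/4717 → advance -1; mR−mL=1065/4717 → turn +1·90°
n=4: pose=(-6,8,E); sL=60/421, sR=12/73; mL=-60/421, mR=2862/30733; mL+mR=-1518/30733 → advance -1; mR−mL=7242/30733 → turn +1·90°
n=5: pose=(-7,8,N); sL=6/65, sR=30/289; mL=-6/65, mR=1083/18785; mL+mR=-651/18785 → advance -1; mR−mL=2817/18785 → turn +1·90°
n=6: pose=(-7,7,W); sL=4/39, sR=60/637; mL=-4/39, mR=82/1911; mL+mR=-38/637 → advance -1; mR−mL=278/1911 → turn +1·90°
n=7: pose=(-6,7,S); sL=15/89, sR=15/106; mL=-15/89, mR=270/4717; mL+mR=-525/4717 → advance -1; mR−mL=1065/4717 → turn +1·90°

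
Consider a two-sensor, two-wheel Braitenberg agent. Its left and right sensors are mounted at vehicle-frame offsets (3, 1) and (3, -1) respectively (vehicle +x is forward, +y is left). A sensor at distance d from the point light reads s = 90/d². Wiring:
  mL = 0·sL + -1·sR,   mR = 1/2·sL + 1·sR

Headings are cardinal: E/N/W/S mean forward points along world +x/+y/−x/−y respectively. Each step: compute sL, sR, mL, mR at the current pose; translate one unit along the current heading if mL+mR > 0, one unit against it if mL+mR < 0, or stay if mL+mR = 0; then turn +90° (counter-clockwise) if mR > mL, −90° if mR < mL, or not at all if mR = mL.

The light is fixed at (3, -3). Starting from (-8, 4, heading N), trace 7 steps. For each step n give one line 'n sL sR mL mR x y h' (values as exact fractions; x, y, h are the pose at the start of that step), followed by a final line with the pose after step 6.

0 45/122 9/20 -9/20 387/610 -8 4 N
1 18/49 90/277 -90/277 6903/13573 -8 5 W
2 45/73 45/97 -45/97 10935/14162 -9 5 S
3 18/29 10/13 -10/13 407/377 -9 4 E
4 45/122 9/20 -9/20 387/610 -8 4 N
5 18/49 90/277 -90/277 6903/13573 -8 5 W
6 45/73 45/97 -45/97 10935/14162 -9 5 S
final -9 4 E

n=0: pose=(-8,4,N); sL=45/122, sR=9/20; mL=-9/20, mR=387/610; mL+mR=45/244 → advance +1; mR−mL=1323/1220 → turn +1·90°
n=1: pose=(-8,5,W); sL=18/49, sR=90/277; mL=-90/277, mR=6903/13573; mL+mR=9/49 → advance +1; mR−mL=11313/13573 → turn +1·90°
n=2: pose=(-9,5,S); sL=45/73, sR=45/97; mL=-45/97, mR=10935/14162; mL+mR=45/146 → advance +1; mR−mL=17505/14162 → turn +1·90°
n=3: pose=(-9,4,E); sL=18/29, sR=10/13; mL=-10/13, mR=407/377; mL+mR=9/29 → advance +1; mR−mL=697/377 → turn +1·90°
n=4: pose=(-8,4,N); sL=45/122, sR=9/20; mL=-9/20, mR=387/610; mL+mR=45/244 → advance +1; mR−mL=1323/1220 → turn +1·90°
n=5: pose=(-8,5,W); sL=18/49, sR=90/277; mL=-90/277, mR=6903/13573; mL+mR=9/49 → advance +1; mR−mL=11313/13573 → turn +1·90°
n=6: pose=(-9,5,S); sL=45/73, sR=45/97; mL=-45/97, mR=10935/14162; mL+mR=45/146 → advance +1; mR−mL=17505/14162 → turn +1·90°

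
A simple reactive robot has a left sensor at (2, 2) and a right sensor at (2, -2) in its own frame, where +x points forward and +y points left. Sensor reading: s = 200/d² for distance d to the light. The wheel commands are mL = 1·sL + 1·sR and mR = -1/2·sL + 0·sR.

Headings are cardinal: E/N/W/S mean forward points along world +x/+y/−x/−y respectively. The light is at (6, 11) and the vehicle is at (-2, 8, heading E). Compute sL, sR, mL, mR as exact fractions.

left sensor world pos  = (0, 10); dL² = 37
right sensor world pos = (0, 6); dR² = 61
sL = 200/37 = 200/37
sR = 200/61 = 200/61
mL = 1·sL + 1·sR = 19600/2257
mR = -1/2·sL + 0·sR = -100/37

200/37 200/61 19600/2257 -100/37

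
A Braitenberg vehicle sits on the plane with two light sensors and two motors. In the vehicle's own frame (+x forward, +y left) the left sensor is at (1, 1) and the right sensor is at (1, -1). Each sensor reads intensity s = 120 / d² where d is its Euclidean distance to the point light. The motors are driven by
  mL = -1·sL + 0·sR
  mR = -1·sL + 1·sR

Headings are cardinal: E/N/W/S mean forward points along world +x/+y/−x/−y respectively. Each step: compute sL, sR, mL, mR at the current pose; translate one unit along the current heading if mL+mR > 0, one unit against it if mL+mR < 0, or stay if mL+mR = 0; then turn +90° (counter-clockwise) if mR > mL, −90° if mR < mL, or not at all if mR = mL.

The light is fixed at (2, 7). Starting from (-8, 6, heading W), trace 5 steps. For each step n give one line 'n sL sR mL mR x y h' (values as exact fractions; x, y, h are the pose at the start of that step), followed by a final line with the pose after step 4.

0 24/25 120/121 -24/25 96/3025 -8 6 W
1 30/17 15/13 -30/17 -135/221 -7 6 S
2 24/13 24/13 -24/13 0 -7 7 E
3 60/61 60/41 -60/61 1200/2501 -8 7 N
4 24/25 120/121 -24/25 96/3025 -8 6 W
final -7 6 S

n=0: pose=(-8,6,W); sL=24/25, sR=120/121; mL=-24/25, mR=96/3025; mL+mR=-2808/3025 → advance -1; mR−mL=120/121 → turn +1·90°
n=1: pose=(-7,6,S); sL=30/17, sR=15/13; mL=-30/17, mR=-135/221; mL+mR=-525/221 → advance -1; mR−mL=15/13 → turn +1·90°
n=2: pose=(-7,7,E); sL=24/13, sR=24/13; mL=-24/13, mR=0; mL+mR=-24/13 → advance -1; mR−mL=24/13 → turn +1·90°
n=3: pose=(-8,7,N); sL=60/61, sR=60/41; mL=-60/61, mR=1200/2501; mL+mR=-1260/2501 → advance -1; mR−mL=60/41 → turn +1·90°
n=4: pose=(-8,6,W); sL=24/25, sR=120/121; mL=-24/25, mR=96/3025; mL+mR=-2808/3025 → advance -1; mR−mL=120/121 → turn +1·90°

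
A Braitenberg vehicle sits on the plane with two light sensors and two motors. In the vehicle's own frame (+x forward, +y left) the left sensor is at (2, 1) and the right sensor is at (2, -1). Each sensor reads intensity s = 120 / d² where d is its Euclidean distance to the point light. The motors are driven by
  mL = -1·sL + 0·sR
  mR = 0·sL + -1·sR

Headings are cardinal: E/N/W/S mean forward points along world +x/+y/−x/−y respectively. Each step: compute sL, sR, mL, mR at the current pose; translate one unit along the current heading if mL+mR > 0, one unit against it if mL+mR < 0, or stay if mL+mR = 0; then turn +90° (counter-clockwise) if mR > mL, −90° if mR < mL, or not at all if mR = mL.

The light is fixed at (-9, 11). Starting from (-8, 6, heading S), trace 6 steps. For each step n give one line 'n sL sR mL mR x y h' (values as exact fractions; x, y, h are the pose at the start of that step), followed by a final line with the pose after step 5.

0 120/53 120/49 -120/53 -120/49 -8 6 S
1 60/13 12 -60/13 -12 -8 7 W
2 24 120/13 -24 -120/13 -7 7 N
3 10/3 15/2 -10/3 -15/2 -7 6 W
4 120/13 24/5 -120/13 -24/5 -6 6 N
5 12/5 60/13 -12/5 -60/13 -6 5 W
final -5 5 N

n=0: pose=(-8,6,S); sL=120/53, sR=120/49; mL=-120/53, mR=-120/49; mL+mR=-12240/2597 → advance -1; mR−mL=-480/2597 → turn -1·90°
n=1: pose=(-8,7,W); sL=60/13, sR=12; mL=-60/13, mR=-12; mL+mR=-216/13 → advance -1; mR−mL=-96/13 → turn -1·90°
n=2: pose=(-7,7,N); sL=24, sR=120/13; mL=-24, mR=-120/13; mL+mR=-432/13 → advance -1; mR−mL=192/13 → turn +1·90°
n=3: pose=(-7,6,W); sL=10/3, sR=15/2; mL=-10/3, mR=-15/2; mL+mR=-65/6 → advance -1; mR−mL=-25/6 → turn -1·90°
n=4: pose=(-6,6,N); sL=120/13, sR=24/5; mL=-120/13, mR=-24/5; mL+mR=-912/65 → advance -1; mR−mL=288/65 → turn +1·90°
n=5: pose=(-6,5,W); sL=12/5, sR=60/13; mL=-12/5, mR=-60/13; mL+mR=-456/65 → advance -1; mR−mL=-144/65 → turn -1·90°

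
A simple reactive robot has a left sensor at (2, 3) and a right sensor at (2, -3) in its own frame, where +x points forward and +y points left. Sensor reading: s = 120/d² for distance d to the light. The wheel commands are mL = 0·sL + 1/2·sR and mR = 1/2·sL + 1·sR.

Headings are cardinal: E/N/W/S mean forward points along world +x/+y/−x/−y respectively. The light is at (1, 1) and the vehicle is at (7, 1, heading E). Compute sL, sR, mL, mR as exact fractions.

120/73 120/73 60/73 180/73

left sensor world pos  = (9, 4); dL² = 73
right sensor world pos = (9, -2); dR² = 73
sL = 120/73 = 120/73
sR = 120/73 = 120/73
mL = 0·sL + 1/2·sR = 60/73
mR = 1/2·sL + 1·sR = 180/73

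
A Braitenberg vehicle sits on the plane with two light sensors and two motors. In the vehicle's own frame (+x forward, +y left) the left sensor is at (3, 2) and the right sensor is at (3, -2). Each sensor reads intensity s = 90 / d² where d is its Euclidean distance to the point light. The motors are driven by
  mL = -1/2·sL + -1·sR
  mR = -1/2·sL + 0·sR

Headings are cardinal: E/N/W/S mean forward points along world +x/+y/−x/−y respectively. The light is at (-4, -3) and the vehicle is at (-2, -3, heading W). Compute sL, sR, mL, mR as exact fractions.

left sensor world pos  = (-5, -5); dL² = 5
right sensor world pos = (-5, -1); dR² = 5
sL = 90/5 = 18
sR = 90/5 = 18
mL = -1/2·sL + -1·sR = -27
mR = -1/2·sL + 0·sR = -9

18 18 -27 -9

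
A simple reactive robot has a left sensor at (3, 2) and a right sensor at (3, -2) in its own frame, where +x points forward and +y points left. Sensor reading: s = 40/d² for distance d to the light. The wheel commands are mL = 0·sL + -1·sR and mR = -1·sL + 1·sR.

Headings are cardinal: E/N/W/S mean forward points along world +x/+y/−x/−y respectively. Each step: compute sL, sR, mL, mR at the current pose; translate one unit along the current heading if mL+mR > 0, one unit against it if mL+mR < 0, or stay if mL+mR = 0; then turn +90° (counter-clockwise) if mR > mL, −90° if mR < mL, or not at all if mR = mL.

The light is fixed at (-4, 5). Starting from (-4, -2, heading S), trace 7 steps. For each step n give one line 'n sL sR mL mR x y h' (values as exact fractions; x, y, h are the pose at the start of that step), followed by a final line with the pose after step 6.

n=0: pose=(-4,-2,S); sL=5/13, sR=5/13; mL=-5/13, mR=0; mL+mR=-5/13 → advance -1; mR−mL=5/13 → turn +1·90°
n=1: pose=(-4,-1,E); sL=8/5, sR=40/73; mL=-40/73, mR=-384/365; mL+mR=-8/5 → advance -1; mR−mL=-184/365 → turn -1·90°
n=2: pose=(-5,-1,S); sL=20/41, sR=4/9; mL=-4/9, mR=-16/369; mL+mR=-20/41 → advance -1; mR−mL=148/369 → turn +1·90°
n=3: pose=(-5,0,E); sL=40/13, sR=40/53; mL=-40/53, mR=-1600/689; mL+mR=-40/13 → advance -1; mR−mL=-1080/689 → turn -1·90°
n=4: pose=(-6,0,S); sL=5/8, sR=1/2; mL=-1/2, mR=-1/8; mL+mR=-5/8 → advance -1; mR−mL=3/8 → turn +1·90°
n=5: pose=(-6,1,E); sL=8, sR=40/37; mL=-40/37, mR=-256/37; mL+mR=-8 → advance -1; mR−mL=-216/37 → turn -1·90°
n=6: pose=(-7,1,S); sL=4/5, sR=20/37; mL=-20/37, mR=-48/185; mL+mR=-4/5 → advance -1; mR−mL=52/185 → turn +1·90°

0 5/13 5/13 -5/13 0 -4 -2 S
1 8/5 40/73 -40/73 -384/365 -4 -1 E
2 20/41 4/9 -4/9 -16/369 -5 -1 S
3 40/13 40/53 -40/53 -1600/689 -5 0 E
4 5/8 1/2 -1/2 -1/8 -6 0 S
5 8 40/37 -40/37 -256/37 -6 1 E
6 4/5 20/37 -20/37 -48/185 -7 1 S
final -7 2 E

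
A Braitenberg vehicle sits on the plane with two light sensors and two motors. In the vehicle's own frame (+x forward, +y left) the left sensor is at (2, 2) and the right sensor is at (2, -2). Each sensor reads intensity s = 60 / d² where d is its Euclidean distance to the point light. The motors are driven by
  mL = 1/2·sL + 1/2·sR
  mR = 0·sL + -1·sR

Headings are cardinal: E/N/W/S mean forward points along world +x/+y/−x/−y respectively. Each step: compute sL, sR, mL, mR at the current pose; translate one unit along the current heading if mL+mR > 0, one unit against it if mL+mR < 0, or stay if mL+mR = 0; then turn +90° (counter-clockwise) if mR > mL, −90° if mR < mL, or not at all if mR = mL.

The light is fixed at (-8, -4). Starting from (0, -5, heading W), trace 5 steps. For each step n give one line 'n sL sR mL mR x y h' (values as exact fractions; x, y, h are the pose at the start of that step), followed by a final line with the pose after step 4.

0 4/3 60/37 164/111 -60/37 0 -5 W
1 6/5 30/61 258/305 -30/61 1 -5 N
2 12/25 12/25 12/25 -12/25 1 -4 E
3 12/25 60/53 1068/1325 -60/53 1 -4 S
4 6/5 30/29 162/145 -30/29 1 -3 W
final 0 -3 N

n=0: pose=(0,-5,W); sL=4/3, sR=60/37; mL=164/111, mR=-60/37; mL+mR=-16/111 → advance -1; mR−mL=-344/111 → turn -1·90°
n=1: pose=(1,-5,N); sL=6/5, sR=30/61; mL=258/305, mR=-30/61; mL+mR=108/305 → advance +1; mR−mL=-408/305 → turn -1·90°
n=2: pose=(1,-4,E); sL=12/25, sR=12/25; mL=12/25, mR=-12/25; mL+mR=0 → advance +0; mR−mL=-24/25 → turn -1·90°
n=3: pose=(1,-4,S); sL=12/25, sR=60/53; mL=1068/1325, mR=-60/53; mL+mR=-432/1325 → advance -1; mR−mL=-2568/1325 → turn -1·90°
n=4: pose=(1,-3,W); sL=6/5, sR=30/29; mL=162/145, mR=-30/29; mL+mR=12/145 → advance +1; mR−mL=-312/145 → turn -1·90°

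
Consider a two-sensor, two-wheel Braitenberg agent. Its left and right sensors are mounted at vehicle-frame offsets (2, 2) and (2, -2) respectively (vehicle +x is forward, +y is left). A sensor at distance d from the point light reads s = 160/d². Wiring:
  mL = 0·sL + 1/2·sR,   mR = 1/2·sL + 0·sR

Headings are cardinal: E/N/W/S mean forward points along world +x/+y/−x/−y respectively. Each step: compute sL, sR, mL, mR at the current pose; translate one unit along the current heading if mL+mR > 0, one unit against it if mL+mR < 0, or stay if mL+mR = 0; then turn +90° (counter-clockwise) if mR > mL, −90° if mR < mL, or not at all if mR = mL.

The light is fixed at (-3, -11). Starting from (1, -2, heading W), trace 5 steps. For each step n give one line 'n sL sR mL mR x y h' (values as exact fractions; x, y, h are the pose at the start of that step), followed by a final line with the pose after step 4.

0 160/53 32/25 16/25 80/53 1 -2 W
1 80/37 16/5 8/5 40/37 0 -2 S
2 160/37 160/101 80/101 80/37 0 -3 W
3 40/13 40/9 20/9 20/13 -1 -3 S
4 32/5 160/81 80/81 16/5 -1 -4 W
final -2 -4 S

n=0: pose=(1,-2,W); sL=160/53, sR=32/25; mL=16/25, mR=80/53; mL+mR=2848/1325 → advance +1; mR−mL=1152/1325 → turn +1·90°
n=1: pose=(0,-2,S); sL=80/37, sR=16/5; mL=8/5, mR=40/37; mL+mR=496/185 → advance +1; mR−mL=-96/185 → turn -1·90°
n=2: pose=(0,-3,W); sL=160/37, sR=160/101; mL=80/101, mR=80/37; mL+mR=11040/3737 → advance +1; mR−mL=5120/3737 → turn +1·90°
n=3: pose=(-1,-3,S); sL=40/13, sR=40/9; mL=20/9, mR=20/13; mL+mR=440/117 → advance +1; mR−mL=-80/117 → turn -1·90°
n=4: pose=(-1,-4,W); sL=32/5, sR=160/81; mL=80/81, mR=16/5; mL+mR=1696/405 → advance +1; mR−mL=896/405 → turn +1·90°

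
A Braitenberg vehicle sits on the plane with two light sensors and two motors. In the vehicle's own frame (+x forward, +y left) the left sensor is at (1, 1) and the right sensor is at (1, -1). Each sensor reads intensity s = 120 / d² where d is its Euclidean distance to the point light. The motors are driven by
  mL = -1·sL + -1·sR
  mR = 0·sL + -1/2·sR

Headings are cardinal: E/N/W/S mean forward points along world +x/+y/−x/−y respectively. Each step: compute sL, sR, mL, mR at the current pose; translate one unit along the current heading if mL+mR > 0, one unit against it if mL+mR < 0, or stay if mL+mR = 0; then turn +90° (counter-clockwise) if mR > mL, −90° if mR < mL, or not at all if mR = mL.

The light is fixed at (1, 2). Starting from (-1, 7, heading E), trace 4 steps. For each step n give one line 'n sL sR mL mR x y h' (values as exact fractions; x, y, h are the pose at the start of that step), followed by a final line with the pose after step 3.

n=0: pose=(-1,7,E); sL=120/37, sR=120/17; mL=-6480/629, mR=-60/17; mL+mR=-8700/629 → advance -1; mR−mL=4260/629 → turn +1·90°
n=1: pose=(-2,7,N); sL=30/13, sR=3; mL=-69/13, mR=-3/2; mL+mR=-177/26 → advance -1; mR−mL=99/26 → turn +1·90°
n=2: pose=(-2,6,W); sL=24/5, sR=120/41; mL=-1584/205, mR=-60/41; mL+mR=-1884/205 → advance -1; mR−mL=1284/205 → turn +1·90°
n=3: pose=(-1,6,S); sL=12, sR=20/3; mL=-56/3, mR=-10/3; mL+mR=-22 → advance -1; mR−mL=46/3 → turn +1·90°

0 120/37 120/17 -6480/629 -60/17 -1 7 E
1 30/13 3 -69/13 -3/2 -2 7 N
2 24/5 120/41 -1584/205 -60/41 -2 6 W
3 12 20/3 -56/3 -10/3 -1 6 S
final -1 7 E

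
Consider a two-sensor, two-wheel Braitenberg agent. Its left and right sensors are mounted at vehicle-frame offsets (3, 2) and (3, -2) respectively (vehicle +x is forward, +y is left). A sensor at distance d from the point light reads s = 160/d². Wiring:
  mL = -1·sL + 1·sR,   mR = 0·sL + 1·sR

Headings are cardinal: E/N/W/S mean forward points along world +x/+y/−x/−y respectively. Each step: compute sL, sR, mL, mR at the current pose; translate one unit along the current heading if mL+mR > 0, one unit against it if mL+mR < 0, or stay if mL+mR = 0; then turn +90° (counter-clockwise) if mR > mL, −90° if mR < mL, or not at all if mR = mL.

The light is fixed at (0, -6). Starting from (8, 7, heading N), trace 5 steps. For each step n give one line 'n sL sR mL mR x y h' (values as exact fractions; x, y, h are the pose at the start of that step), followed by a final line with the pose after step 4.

n=0: pose=(8,7,N); sL=40/73, sR=40/89; mL=-640/6497, mR=40/89; mL+mR=2280/6497 → advance +1; mR−mL=40/73 → turn +1·90°
n=1: pose=(8,8,W); sL=160/169, sR=160/281; mL=-17920/47489, mR=160/281; mL+mR=9120/47489 → advance +1; mR−mL=160/169 → turn +1·90°
n=2: pose=(7,8,S); sL=80/101, sR=80/73; mL=2240/7373, mR=80/73; mL+mR=10320/7373 → advance +1; mR−mL=80/101 → turn +1·90°
n=3: pose=(7,7,E); sL=32/65, sR=160/221; mL=256/1105, mR=160/221; mL+mR=1056/1105 → advance +1; mR−mL=32/65 → turn +1·90°
n=4: pose=(8,7,N); sL=40/73, sR=40/89; mL=-640/6497, mR=40/89; mL+mR=2280/6497 → advance +1; mR−mL=40/73 → turn +1·90°

0 40/73 40/89 -640/6497 40/89 8 7 N
1 160/169 160/281 -17920/47489 160/281 8 8 W
2 80/101 80/73 2240/7373 80/73 7 8 S
3 32/65 160/221 256/1105 160/221 7 7 E
4 40/73 40/89 -640/6497 40/89 8 7 N
final 8 8 W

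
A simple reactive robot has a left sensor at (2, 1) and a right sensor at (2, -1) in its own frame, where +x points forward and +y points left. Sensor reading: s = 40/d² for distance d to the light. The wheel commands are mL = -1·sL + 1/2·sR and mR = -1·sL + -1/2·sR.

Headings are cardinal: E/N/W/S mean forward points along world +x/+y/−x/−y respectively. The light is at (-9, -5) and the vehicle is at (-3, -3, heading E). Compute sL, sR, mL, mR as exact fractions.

left sensor world pos  = (-1, -2); dL² = 73
right sensor world pos = (-1, -4); dR² = 65
sL = 40/73 = 40/73
sR = 40/65 = 8/13
mL = -1·sL + 1/2·sR = -228/949
mR = -1·sL + -1/2·sR = -812/949

40/73 8/13 -228/949 -812/949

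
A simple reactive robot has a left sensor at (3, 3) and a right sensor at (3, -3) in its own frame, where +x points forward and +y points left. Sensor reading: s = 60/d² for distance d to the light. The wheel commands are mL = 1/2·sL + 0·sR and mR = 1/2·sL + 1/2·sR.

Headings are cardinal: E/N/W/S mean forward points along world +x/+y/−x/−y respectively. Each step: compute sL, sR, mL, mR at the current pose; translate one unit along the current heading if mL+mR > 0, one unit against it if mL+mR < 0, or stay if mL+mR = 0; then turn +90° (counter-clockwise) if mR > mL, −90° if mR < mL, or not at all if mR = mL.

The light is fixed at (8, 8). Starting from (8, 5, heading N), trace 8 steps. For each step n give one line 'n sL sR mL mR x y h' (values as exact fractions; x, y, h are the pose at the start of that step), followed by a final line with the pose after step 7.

n=0: pose=(8,5,N); sL=20/3, sR=20/3; mL=10/3, mR=20/3; mL+mR=10 → advance +1; mR−mL=10/3 → turn +1·90°
n=1: pose=(8,6,W); sL=30/17, sR=6; mL=15/17, mR=66/17; mL+mR=81/17 → advance +1; mR−mL=3 → turn +1·90°
n=2: pose=(7,6,S); sL=60/29, sR=60/41; mL=30/29, mR=2100/1189; mL+mR=3330/1189 → advance +1; mR−mL=30/41 → turn +1·90°
n=3: pose=(7,5,E); sL=15, sR=3/2; mL=15/2, mR=33/4; mL+mR=63/4 → advance +1; mR−mL=3/4 → turn +1·90°
n=4: pose=(8,5,N); sL=20/3, sR=20/3; mL=10/3, mR=20/3; mL+mR=10 → advance +1; mR−mL=10/3 → turn +1·90°
n=5: pose=(8,6,W); sL=30/17, sR=6; mL=15/17, mR=66/17; mL+mR=81/17 → advance +1; mR−mL=3 → turn +1·90°
n=6: pose=(7,6,S); sL=60/29, sR=60/41; mL=30/29, mR=2100/1189; mL+mR=3330/1189 → advance +1; mR−mL=30/41 → turn +1·90°
n=7: pose=(7,5,E); sL=15, sR=3/2; mL=15/2, mR=33/4; mL+mR=63/4 → advance +1; mR−mL=3/4 → turn +1·90°

0 20/3 20/3 10/3 20/3 8 5 N
1 30/17 6 15/17 66/17 8 6 W
2 60/29 60/41 30/29 2100/1189 7 6 S
3 15 3/2 15/2 33/4 7 5 E
4 20/3 20/3 10/3 20/3 8 5 N
5 30/17 6 15/17 66/17 8 6 W
6 60/29 60/41 30/29 2100/1189 7 6 S
7 15 3/2 15/2 33/4 7 5 E
final 8 5 N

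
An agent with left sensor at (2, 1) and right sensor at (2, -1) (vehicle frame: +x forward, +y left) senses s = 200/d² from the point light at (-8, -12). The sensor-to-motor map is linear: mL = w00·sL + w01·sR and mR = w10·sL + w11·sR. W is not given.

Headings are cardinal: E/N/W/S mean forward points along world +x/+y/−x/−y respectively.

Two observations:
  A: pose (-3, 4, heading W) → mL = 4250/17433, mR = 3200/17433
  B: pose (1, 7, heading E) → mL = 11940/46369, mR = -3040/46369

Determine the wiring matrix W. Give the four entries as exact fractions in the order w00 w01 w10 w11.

-1/2 1 1 -1

obs A: pose=(-3,4,W) → sL=100/117, sR=100/149, mL=4250/17433, mR=3200/17433
obs B: pose=(1,7,E) → sL=200/521, sR=40/89, mL=11940/46369, mR=-3040/46369
sensor matrix S = [[100/117, 100/149], [200/521, 40/89]]; det S = 102256000/808350777
solve [mL_A; mL_B] = S·[w00; w01] and [mR_A; mR_B] = S·[w10; w11]:
  w00 = -1/2, w01 = 1, w10 = 1, w11 = -1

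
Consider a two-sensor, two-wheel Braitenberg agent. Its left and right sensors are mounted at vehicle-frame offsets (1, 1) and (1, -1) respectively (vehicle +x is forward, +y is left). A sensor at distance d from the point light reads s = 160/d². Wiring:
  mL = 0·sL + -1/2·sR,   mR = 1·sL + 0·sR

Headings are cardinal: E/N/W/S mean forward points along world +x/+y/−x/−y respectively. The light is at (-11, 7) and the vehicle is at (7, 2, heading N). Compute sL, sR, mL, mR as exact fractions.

left sensor world pos  = (6, 3); dL² = 305
right sensor world pos = (8, 3); dR² = 377
sL = 160/305 = 32/61
sR = 160/377 = 160/377
mL = 0·sL + -1/2·sR = -80/377
mR = 1·sL + 0·sR = 32/61

32/61 160/377 -80/377 32/61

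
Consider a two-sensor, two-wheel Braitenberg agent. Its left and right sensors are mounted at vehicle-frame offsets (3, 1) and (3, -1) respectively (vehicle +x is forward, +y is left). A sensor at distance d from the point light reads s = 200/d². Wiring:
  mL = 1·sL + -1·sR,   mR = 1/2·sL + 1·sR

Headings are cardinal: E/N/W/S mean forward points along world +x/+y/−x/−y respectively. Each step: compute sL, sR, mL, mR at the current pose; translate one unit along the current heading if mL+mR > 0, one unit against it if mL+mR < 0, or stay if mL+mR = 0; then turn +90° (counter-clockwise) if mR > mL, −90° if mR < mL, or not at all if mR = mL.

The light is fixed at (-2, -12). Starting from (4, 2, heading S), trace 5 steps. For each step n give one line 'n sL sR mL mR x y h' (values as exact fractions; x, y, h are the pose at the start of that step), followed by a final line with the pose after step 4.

n=0: pose=(4,2,S); sL=20/17, sR=100/73; mL=-240/1241, mR=2430/1241; mL+mR=30/17 → advance +1; mR−mL=2670/1241 → turn +1·90°
n=1: pose=(4,1,E); sL=200/277, sR=8/9; mL=-416/2493, mR=3116/2493; mL+mR=300/277 → advance +1; mR−mL=3532/2493 → turn +1·90°
n=2: pose=(5,1,N); sL=50/73, sR=5/8; mL=35/584, mR=565/584; mL+mR=75/73 → advance +1; mR−mL=265/292 → turn +1·90°
n=3: pose=(5,2,W); sL=40/37, sR=200/241; mL=2240/8917, mR=12220/8917; mL+mR=60/37 → advance +1; mR−mL=9980/8917 → turn +1·90°
n=4: pose=(4,2,S); sL=20/17, sR=100/73; mL=-240/1241, mR=2430/1241; mL+mR=30/17 → advance +1; mR−mL=2670/1241 → turn +1·90°

0 20/17 100/73 -240/1241 2430/1241 4 2 S
1 200/277 8/9 -416/2493 3116/2493 4 1 E
2 50/73 5/8 35/584 565/584 5 1 N
3 40/37 200/241 2240/8917 12220/8917 5 2 W
4 20/17 100/73 -240/1241 2430/1241 4 2 S
final 4 1 E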